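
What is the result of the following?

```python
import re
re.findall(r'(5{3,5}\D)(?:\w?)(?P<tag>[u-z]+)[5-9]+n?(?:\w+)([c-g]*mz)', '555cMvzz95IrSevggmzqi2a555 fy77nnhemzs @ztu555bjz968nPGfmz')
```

The pattern matches 3 to 5 of a literal '5', then a non-digit (captured); then optionally a word character (non-capturing group); then one or more of a character in [u-z] (captured as 'tag'); then one or more of a character in [5-9], then optionally the literal 'n'; then one or more of a word character (non-capturing group); then zero or more of a character in [c-g], then the literal 'mz' (captured).
Matches: at [0:19] match '555cMvzz95IrSevggmz', groups = ('555c', 'vzz', 'mz'); at [23:37] match '555 fy77nnhemz', groups = ('555 ', 'y', 'mz'); at [43:58] match '555bjz968nPGfmz', groups = ('555b', 'z', 'mz').
Multiple groups make `findall` return tuples — one 3-tuple for each match.

[('555c', 'vzz', 'mz'), ('555 ', 'y', 'mz'), ('555b', 'z', 'mz')]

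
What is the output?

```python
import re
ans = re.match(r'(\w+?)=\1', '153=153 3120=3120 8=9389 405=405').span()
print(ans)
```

(0, 7)

After group 1 captures some text, `\1` only succeeds where that same text appears again.
`re.match` only tries the pattern at the start of the string.
The match spans [0:7] → '153=153'.
Captured: group 1 = '153'.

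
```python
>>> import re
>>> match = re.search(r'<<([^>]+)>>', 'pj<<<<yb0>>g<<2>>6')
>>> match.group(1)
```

'<<yb0'

`search` walks the string left to right and returns the first match it finds.
The match spans [2:11] → '<<<<yb0>>'.
Captured: group 1 = '<<yb0'.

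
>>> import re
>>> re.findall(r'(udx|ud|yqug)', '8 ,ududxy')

['ud', 'udx']

Branches in `(...|...)` are attempted left-to-right; the first branch that allows the whole pattern to succeed is taken.
Walking the string: at [3:5] match 'ud', group 1 = 'ud'; at [5:8] match 'udx', group 1 = 'udx'.
One capturing group, so `findall` returns just the captured substring from each match — 2 in all.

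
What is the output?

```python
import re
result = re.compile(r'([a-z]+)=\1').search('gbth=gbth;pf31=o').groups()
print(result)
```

('gbth',)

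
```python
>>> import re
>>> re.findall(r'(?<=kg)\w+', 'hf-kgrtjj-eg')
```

['rtjj']

The lookaround is zero-width — it requires the adjacent text to match without consuming it, so the asserted text isn't part of the match.
Scanning left to right: at [5:9] → 'rtjj'.
Since nothing is captured, `findall` lists the 1 matched substring directly.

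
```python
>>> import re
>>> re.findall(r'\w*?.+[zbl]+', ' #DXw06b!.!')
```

[' #DXw06b']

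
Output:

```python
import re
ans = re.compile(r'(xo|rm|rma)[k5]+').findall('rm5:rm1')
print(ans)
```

['rm']

Walking the string: at [0:3] match 'rm5', group 1 = 'rm'.
`findall` collects group 1 from the one match (1 total).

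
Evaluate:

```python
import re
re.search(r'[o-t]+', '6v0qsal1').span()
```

This matches one or more of a character in [o-t].
Unlike `match`, `search` isn't anchored — it looks for the pattern anywhere in the string.
The match spans [3:5] → 'qs'.

(3, 5)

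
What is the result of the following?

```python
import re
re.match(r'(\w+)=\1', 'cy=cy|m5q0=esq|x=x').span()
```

After group 1 captures some text, `\1` only succeeds where that same text appears again.
`match` is anchored at position 0; if the pattern doesn't fit there, it returns None.
The match spans [0:5] → 'cy=cy'.
Captured: group 1 = 'cy'.

(0, 5)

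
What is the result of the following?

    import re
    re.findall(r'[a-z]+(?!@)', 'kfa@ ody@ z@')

['kf', 'od']

A negative assertion filters positions out without eating any characters.
Scanning left to right: at [0:2] → 'kf'; at [5:7] → 'od'.
No capturing groups, so `findall` returns the 2 full match strings.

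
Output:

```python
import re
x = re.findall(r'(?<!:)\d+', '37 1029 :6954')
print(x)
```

['37', '1029', '954']

A negative assertion filters positions out without eating any characters.
`findall` yields the raw match text (3 of them) because the pattern has no groups.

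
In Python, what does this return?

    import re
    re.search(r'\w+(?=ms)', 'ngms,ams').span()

Lookahead/lookbehind check context without consuming it, so the matched span excludes the asserted characters.
The match spans [0:2] → 'ng'.

(0, 2)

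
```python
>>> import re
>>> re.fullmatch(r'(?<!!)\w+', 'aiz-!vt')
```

None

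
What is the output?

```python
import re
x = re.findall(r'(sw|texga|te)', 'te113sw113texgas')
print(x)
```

Branches in `(...|...)` are attempted left-to-right; the first branch that allows the whole pattern to succeed is taken.
Because there's exactly one group, `findall` drops the full match and keeps group 1 from each hit.

['te', 'sw', 'texga']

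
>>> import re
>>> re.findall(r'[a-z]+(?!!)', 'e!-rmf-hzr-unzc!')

['rmf', 'hzr', 'unz']

The negative lookahead/lookbehind blocks any match where the forbidden context is present.
Matches: at [3:6] → 'rmf'; at [7:10] → 'hzr'; at [11:14] → 'unz'.
No capturing groups, so `findall` returns the 3 full match strings.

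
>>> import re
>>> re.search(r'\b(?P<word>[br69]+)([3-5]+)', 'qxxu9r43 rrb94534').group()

This matches a word boundary (`\b`, zero-width); then one or more of one of [br69] (captured as 'word'); then one or more of a character in [3-5] (captured).
Unlike `match`, `search` isn't anchored — it looks for the pattern anywhere in the string.
The match spans [9:17] → 'rrb94534'.
Captured: group 1 = 'rrb9', group 2 = '4534'.

'rrb94534'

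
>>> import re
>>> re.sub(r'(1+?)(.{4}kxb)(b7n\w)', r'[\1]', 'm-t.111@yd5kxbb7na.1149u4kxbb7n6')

Pattern: one or more of a literal '1' (lazy) (captured); then exactly 4 of any character, then the literal 'kxb' (captured); then the literal 'b7n', then a word character (captured).
Matches: at [4:18] → '111@yd5kxbb7na'; at [19:32] → '1149u4kxbb7n6'.
The replacement refers to a captured group, so each match is rewritten using its own captured text.

'm-t.[111].[11]'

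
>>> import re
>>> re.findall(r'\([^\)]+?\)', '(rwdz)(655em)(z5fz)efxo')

['(rwdz)', '(655em)', '(z5fz)']

Walking the string: at [0:6] → '(rwdz)'; at [6:13] → '(655em)'; at [13:19] → '(z5fz)'.
Since nothing is captured, `findall` lists the 3 matched substrings directly.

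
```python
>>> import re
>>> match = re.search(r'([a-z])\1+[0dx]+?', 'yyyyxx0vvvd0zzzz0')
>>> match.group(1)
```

The backreference `\1` re-matches whatever the first group consumed, character for character.
`re.search` tries every starting position until one works.
The match spans [0:5] → 'yyyyx'.
Captured: group 1 = 'y'.

'y'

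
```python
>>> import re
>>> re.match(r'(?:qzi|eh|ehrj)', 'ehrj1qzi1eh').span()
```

(0, 2)

Alternation isn't longest-match — the leftmost alternative that fits at this position is chosen.
`match` is anchored at position 0; if the pattern doesn't fit there, it returns None.
The match spans [0:2] → 'eh'.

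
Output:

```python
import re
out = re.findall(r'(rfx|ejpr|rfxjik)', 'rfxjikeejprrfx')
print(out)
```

Alternation tries branches left to right and keeps the first one that lets the overall match succeed at that position.
Because there's exactly one group, `findall` drops the full match and keeps group 1 from each hit.

['rfx', 'ejpr', 'rfx']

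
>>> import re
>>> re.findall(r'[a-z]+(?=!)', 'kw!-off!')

['kw', 'off']

The positive lookaround only admits positions where the adjacent text matches; those characters stay outside the span.
Matches: at [0:2] → 'kw'; at [4:7] → 'off'.
Since nothing is captured, `findall` lists the 2 matched substrings directly.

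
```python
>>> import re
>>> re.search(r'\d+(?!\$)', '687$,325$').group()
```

The negative lookahead/lookbehind blocks any match where the forbidden context is present.
`re.search` scans for the first position where the pattern succeeds.
The match spans [0:2] → '68'.

'68'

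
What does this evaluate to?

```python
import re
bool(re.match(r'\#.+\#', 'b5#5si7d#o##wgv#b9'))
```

With `match`, the pattern is implicitly anchored at the beginning.
Here the pattern fails at index 0, so the call returns None, and `bool(None)` is False.

False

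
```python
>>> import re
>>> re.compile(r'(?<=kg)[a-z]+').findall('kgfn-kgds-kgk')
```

['fn', 'ds', 'k']

Because the assertion is zero-width, the text it checks is not consumed and won't appear in the result.
Scanning left to right: at [2:4] → 'fn'; at [7:9] → 'ds'; at [12:13] → 'k'.
With no groups in the pattern, `findall` gives back each whole match — 3 here.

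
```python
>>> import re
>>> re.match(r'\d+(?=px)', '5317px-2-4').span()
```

(0, 4)

`match` is anchored at position 0; if the pattern doesn't fit there, it returns None.
The match spans [0:4] → '5317'.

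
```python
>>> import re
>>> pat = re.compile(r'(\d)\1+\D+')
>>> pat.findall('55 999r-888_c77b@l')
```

`\1` is not a pattern — it's the concrete string captured by group 1, re-applied verbatim.
With a single group, `findall` returns only what that group captured — 4 items.

['5', '9', '8', '7']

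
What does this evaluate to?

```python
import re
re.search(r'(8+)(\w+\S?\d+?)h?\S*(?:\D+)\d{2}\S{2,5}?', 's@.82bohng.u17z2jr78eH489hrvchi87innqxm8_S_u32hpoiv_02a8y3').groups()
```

The pattern matches one or more of a literal '8' (captured); then one or more of a word character, then optionally a non-whitespace character, then one or more of a digit (lazy) (captured); then optionally a literal 'h', then zero or more of a non-whitespace character; then one or more of a non-digit (non-capturing group); then exactly 2 of a digit, then 2 to 5 of a non-whitespace character (lazy).
Lazy quantifiers expand one character at a time until the remainder of the pattern can match.
Unlike `match`, `search` isn't anchored — it looks for the pattern anywhere in the string.
The match spans [19:56] → '8eH489hrvchi87innqxm8_S_u32hpoiv_02a8'.
Captured: group 1 = '8', group 2 = 'eH489hrvchi87innqxm8_S_u32'.

('8', 'eH489hrvchi87innqxm8_S_u32')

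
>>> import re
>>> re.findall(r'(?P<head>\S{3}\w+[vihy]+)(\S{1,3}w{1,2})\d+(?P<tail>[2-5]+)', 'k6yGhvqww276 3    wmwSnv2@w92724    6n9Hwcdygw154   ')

[('wmwSnv', '2@w', '4'), ('6n9Hwcdy', 'gw', '4')]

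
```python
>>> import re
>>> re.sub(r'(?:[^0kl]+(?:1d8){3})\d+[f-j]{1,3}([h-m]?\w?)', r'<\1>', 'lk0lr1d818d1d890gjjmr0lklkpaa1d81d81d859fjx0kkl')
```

The pattern matches one or more of any character except [0kl], then the literal '1d8' repeated 3 times (non-capturing group); then one or more of a digit, then 1 to 3 of a character in [f-j]; then optionally a character in [h-m], then optionally a word character (captured).
Matches: at [26:43] → 'paa1d81d81d859fjx'.
The replacement refers to a captured group, so each match is rewritten using its own captured text.

'lk0lr1d818d1d890gjjmr0lklk<x>0kkl'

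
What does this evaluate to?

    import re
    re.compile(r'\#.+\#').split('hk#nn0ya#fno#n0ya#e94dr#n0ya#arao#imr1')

['hk', 'imr1']

Matches to split on: at [2:34] → '#nn0ya#fno#n0ya#e94dr#n0ya#arao#'.
Each match becomes a cut point; 2 segments remain.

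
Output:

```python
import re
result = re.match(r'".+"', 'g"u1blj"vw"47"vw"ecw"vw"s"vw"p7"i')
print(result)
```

`re.match` won't scan ahead — the pattern has to work from the very first character.
Here position 0 doesn't satisfy it, so the call returns None.

None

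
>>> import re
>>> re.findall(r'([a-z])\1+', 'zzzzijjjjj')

['z', 'j']

`\1` has to match the exact text group 1 already captured.
Walking the string: at [0:4] match 'zzzz', group 1 = 'z'; at [5:10] match 'jjjjj', group 1 = 'j'.
One capturing group, so `findall` returns just the captured substring from each match — 2 in all.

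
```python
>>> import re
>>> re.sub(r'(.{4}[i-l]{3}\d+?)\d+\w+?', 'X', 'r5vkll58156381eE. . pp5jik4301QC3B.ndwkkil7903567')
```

'r5vkll58156381eE. .XC3B.X'

Pattern: exactly 4 of any character, then exactly 3 of a character in [i-l], then one or more of a digit (lazy) (captured); then one or more of a digit, then one or more of a word character (lazy).
Matches: at [19:31] → ' pp5jik4301Q'; at [35:49] → 'ndwkkil7903567'.
Every occurrence is swapped for 'X'.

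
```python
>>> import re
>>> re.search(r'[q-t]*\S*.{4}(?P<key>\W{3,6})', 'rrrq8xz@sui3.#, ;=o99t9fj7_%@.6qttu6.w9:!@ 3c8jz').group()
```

'rrrq8xz@sui3.#, ;='

The match spans [0:18] → 'rrrq8xz@sui3.#, ;='.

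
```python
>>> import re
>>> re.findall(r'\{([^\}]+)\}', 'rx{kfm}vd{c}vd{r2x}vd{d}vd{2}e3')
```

['kfm', 'c', 'r2x', 'd', '2']

With a single group, `findall` returns only what that group captured — 5 items.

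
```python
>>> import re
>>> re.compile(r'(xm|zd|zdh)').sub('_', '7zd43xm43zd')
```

'7_43_43_'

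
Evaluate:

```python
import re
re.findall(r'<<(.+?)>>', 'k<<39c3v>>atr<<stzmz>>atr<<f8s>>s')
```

Matches: at [1:10] match '<<39c3v>>', group 1 = '39c3v'; at [13:22] match '<<stzmz>>', group 1 = 'stzmz'; at [25:32] match '<<f8s>>', group 1 = 'f8s'.
With a single group, `findall` returns only what that group captured — 3 items.

['39c3v', 'stzmz', 'f8s']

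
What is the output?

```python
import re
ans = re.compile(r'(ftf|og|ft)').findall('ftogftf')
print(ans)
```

Branches in `(...|...)` are attempted left-to-right; the first branch that allows the whole pattern to succeed is taken.
Matches: at [0:2] match 'ft', group 1 = 'ft'; at [2:4] match 'og', group 1 = 'og'; at [4:7] match 'ftf', group 1 = 'ftf'.
`findall` collects group 1 from each match (3 total).

['ft', 'og', 'ftf']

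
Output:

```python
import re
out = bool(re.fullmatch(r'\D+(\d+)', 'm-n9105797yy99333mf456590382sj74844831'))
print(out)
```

False

This matches one or more of a non-digit; then one or more of a digit (captured).
`re.fullmatch` requires the pattern to consume the entire string.
Here there's no way to consume every character, so the call returns None, and `bool(None)` is False.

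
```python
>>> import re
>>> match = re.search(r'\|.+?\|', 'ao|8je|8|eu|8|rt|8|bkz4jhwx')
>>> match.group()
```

Lazy quantifiers expand one character at a time until the remainder of the pattern can match.
`re.search` tries every starting position until one works.
The match spans [2:7] → '|8je|'.

'|8je|'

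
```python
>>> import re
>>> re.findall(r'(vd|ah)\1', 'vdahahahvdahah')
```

`\1` has to match the exact text group 1 already captured.
Walking the string: at [2:6] match 'ahah', group 1 = 'ah'; at [10:14] match 'ahah', group 1 = 'ah'.
One capturing group, so `findall` returns just the captured substring from each match — 2 in all.

['ah', 'ah']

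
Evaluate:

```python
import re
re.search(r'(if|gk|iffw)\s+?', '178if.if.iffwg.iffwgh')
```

Unlike `match`, `search` isn't anchored — it looks for the pattern anywhere in the string.
Here the pattern never matches, so the call returns None.

None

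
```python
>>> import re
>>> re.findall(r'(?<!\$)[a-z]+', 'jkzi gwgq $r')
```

The negative lookahead/lookbehind blocks any match where the forbidden context is present.
Since nothing is captured, `findall` lists the 2 matched substrings directly.

['jkzi', 'gwgq']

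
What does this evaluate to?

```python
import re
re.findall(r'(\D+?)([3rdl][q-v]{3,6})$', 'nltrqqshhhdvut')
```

[('nltrqqshhh', 'dvut')]

Pattern: one or more of a non-digit (lazy) (captured); then one of [3rdl], then 3 to 6 of a character in [q-v] (captured); then anchored at the end.
Walking the string: at [0:14] match 'nltrqqshhhdvut', groups = ('nltrqqshhh', 'dvut').
2 groups means the one result is a tuple of 2 captured strings — 1 here.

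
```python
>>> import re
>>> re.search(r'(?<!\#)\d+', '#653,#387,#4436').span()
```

(2, 4)

The negative lookaround is zero-width — it rules out positions where the adjacent text would match, without consuming anything.
The match spans [2:4] → '53'.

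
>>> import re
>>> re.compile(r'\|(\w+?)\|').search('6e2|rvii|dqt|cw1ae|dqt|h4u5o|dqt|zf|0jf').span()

(3, 9)

Unlike `match`, `search` isn't anchored — it looks for the pattern anywhere in the string.
The match spans [3:9] → '|rvii|'.
Captured: group 1 = 'rvii'.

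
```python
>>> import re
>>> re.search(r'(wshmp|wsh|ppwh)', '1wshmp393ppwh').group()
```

Alternation tries branches left to right and keeps the first one that lets the overall match succeed at that position.
The match spans [1:6] → 'wshmp'.

'wshmp'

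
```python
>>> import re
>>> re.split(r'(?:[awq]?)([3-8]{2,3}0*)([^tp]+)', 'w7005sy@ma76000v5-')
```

['w7005sy@m', '76000', 'v5-', '']

The pattern matches optionally one of [awq] (non-capturing group); then 2 to 3 of a character in [3-8], then zero or more of the literal '0' (captured); then one or more of any character except [tp] (captured).
Matches to split on: at [9:18] → 'a76000v5-'.
`re.split` interleaves the captured-group text with the surrounding fragments.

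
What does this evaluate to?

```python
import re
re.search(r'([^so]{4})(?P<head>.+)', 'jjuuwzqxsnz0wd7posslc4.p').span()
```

(0, 24)

This matches exactly 4 of any character except [so] (captured); then one or more of any character (captured as 'head').
The match spans [0:24] → 'jjuuwzqxsnz0wd7posslc4.p'.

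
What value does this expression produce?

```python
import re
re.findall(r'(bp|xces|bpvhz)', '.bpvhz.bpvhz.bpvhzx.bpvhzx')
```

['bp', 'bp', 'bp', 'bp']

The regex engine tests alternatives in the order written; an earlier branch that matches wins even if a later one would match more.
With a single group, `findall` returns only what that group captured — 4 items.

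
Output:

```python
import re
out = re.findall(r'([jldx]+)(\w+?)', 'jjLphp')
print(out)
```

[('jj', 'L')]

Pattern: one or more of one of [jldx] (captured); then one or more of a word character (lazy) (captured).
With the lazy modifier that quantifier settles for the fewest repetitions that let the rest of the pattern succeed (the atoms after it are unaffected and can still be greedy).
Matches: at [0:3] match 'jjL', groups = ('jj', 'L').
`findall` packs the 2 group values into a tuple for every match.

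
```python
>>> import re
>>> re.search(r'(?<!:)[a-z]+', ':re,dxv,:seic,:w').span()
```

A negative assertion filters positions out without eating any characters.
`search` walks the string left to right and returns the first match it finds.
The match spans [2:3] → 'e'.

(2, 3)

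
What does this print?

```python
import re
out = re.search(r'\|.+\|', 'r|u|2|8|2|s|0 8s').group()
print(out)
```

`re.search` scans for the first position where the pattern succeeds.
The match spans [1:12] → '|u|2|8|2|s|'.

|u|2|8|2|s|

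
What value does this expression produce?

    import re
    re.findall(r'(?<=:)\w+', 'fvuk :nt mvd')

The positive lookaround only admits positions where the adjacent text matches; those characters stay outside the span.
Walking the string: at [6:8] → 'nt'.
With no groups in the pattern, `findall` gives back each whole match — 1 here.

['nt']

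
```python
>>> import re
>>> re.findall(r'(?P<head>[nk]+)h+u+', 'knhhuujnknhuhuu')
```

['kn', 'nkn']

This matches one or more of one of [nk] (captured as 'head'); then one or more of the literal 'h', then one or more of the literal 'u'.
Matches: at [0:6] match 'knhhuu', group 1 = 'kn'; at [7:12] match 'nknhu', group 1 = 'nkn'.
Because there's exactly one group, `findall` drops the full match and keeps group 1 from each hit.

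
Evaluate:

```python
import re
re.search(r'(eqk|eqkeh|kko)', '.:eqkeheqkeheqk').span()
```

(2, 5)

Alternation isn't longest-match — the leftmost alternative that fits at this position is chosen.
The match spans [2:5] → 'eqk'.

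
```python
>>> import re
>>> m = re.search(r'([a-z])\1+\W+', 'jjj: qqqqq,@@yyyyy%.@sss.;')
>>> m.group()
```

`\1` is not a pattern — it's the concrete string captured by group 1, re-applied verbatim.
`search` walks the string left to right and returns the first match it finds.
The match spans [0:5] → 'jjj: '.
Captured: group 1 = 'j'.

'jjj: '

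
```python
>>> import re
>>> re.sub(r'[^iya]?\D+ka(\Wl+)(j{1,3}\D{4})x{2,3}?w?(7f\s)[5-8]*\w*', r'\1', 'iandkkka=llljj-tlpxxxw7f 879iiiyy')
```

Pattern: optionally any character except [iya], then one or more of a non-digit, then the literal 'ka'; then a non-word character, then one or more of a literal 'l' (captured); then 1 to 3 of the literal 'j', then exactly 4 of a non-digit (captured); then 2 to 3 of the literal 'x' (lazy), then optionally the literal 'w'; then the literal '7f', then whitespace (captured); then zero or more of a character in [5-8], then zero or more of a word character.
Matches: at [0:33] → 'iandkkka=llljj-tlpxxxw7f 879iiiyy'.
The replacement refers to a captured group, so each match is rewritten using its own captured text.

'=lll'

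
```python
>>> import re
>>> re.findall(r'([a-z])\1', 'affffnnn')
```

['f', 'f', 'n']

`\1` is not a pattern — it's the concrete string captured by group 1, re-applied verbatim.
Matches: at [1:3] match 'ff', group 1 = 'f'; at [3:5] match 'ff', group 1 = 'f'; at [5:7] match 'nn', group 1 = 'n'.
With a single group, `findall` returns only what that group captured — 3 items.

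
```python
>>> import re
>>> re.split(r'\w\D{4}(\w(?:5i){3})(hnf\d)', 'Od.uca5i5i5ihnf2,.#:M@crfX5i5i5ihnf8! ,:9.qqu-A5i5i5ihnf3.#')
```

This matches a word character, then exactly 4 of a non-digit; then a word character, then the literal '5i' repeated 3 times (captured); then the literal 'hnf', then a digit (captured).
Matches to split on: at [0:16] → 'Od.uca5i5i5ihnf2'; at [20:36] → 'M@crfX5i5i5ihnf8'.
With a capturing group present, the delimiter's captured portion is kept in the result list.

['', 'a5i5i5i', 'hnf2', ',.#:', 'X5i5i5i', 'hnf8', '! ,:9.qqu-A5i5i5ihnf3.#']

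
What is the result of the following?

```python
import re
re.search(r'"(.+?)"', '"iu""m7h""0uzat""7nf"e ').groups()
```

The match spans [0:4] → '"iu"'.
Captured: group 1 = 'iu'.

('iu',)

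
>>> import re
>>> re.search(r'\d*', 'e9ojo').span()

The pattern matches zero or more of a digit.
The match spans [0:0] → ''.

(0, 0)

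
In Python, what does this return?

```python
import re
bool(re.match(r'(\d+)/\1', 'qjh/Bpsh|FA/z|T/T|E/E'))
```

False

`re.match` only tries the pattern at the start of the string.
Here the pattern fails at index 0, so the call returns None, and `bool(None)` is False.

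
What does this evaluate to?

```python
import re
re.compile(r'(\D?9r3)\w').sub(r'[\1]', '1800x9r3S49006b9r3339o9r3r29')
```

'1800[x9r3]49006[b9r3]39[o9r3]29'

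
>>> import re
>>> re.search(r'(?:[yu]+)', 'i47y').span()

This matches one or more of one of [yu] (non-capturing group).
The match spans [3:4] → 'y'.

(3, 4)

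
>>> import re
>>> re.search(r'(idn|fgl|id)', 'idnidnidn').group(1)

Branches in `(...|...)` are attempted left-to-right; the first branch that allows the whole pattern to succeed is taken.
Unlike `match`, `search` isn't anchored — it looks for the pattern anywhere in the string.
The match spans [0:3] → 'idn'.
Captured: group 1 = 'idn'.

'idn'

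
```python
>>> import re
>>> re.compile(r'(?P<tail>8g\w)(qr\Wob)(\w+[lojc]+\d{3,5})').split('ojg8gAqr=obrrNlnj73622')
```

Because the pattern has a capturing group, `split` also inserts each captured text between the pieces.

['ojg', '8gA', 'qr=ob', 'rrNlnj73622', '']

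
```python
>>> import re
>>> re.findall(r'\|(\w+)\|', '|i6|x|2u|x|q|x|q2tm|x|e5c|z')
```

['i6', '2u', 'q', 'q2tm', 'e5c']

Matches: at [0:4] match '|i6|', group 1 = 'i6'; at [5:9] match '|2u|', group 1 = '2u'; at [10:13] match '|q|', group 1 = 'q'; at [14:20] match '|q2tm|', group 1 = 'q2tm'; at [21:26] match '|e5c|', group 1 = 'e5c'.
`findall` collects group 1 from each match (5 total).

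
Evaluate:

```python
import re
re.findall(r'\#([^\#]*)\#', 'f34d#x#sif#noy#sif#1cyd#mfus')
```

['x', 'noy', '1cyd']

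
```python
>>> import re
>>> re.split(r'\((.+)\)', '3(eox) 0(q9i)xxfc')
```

['3', 'eox) 0(q9i', 'xxfc']

`re.split` interleaves the captured-group text with the surrounding fragments.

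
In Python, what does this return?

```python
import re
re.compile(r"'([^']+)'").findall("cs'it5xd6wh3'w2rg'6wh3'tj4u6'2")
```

Matches: at [2:13] match "'it5xd6wh3'", group 1 = 'it5xd6wh3'; at [17:23] match "'6wh3'", group 1 = '6wh3'.
With a single group, `findall` returns only what that group captured — 2 items.

['it5xd6wh3', '6wh3']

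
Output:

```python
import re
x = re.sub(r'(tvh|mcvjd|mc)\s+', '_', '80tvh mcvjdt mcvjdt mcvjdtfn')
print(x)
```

Matches: at [2:6] → 'tvh '.
`sub` substitutes '_' at each match site.

80_mcvjdt mcvjdt mcvjdtfn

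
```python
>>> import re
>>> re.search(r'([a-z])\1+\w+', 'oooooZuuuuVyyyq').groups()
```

('o',)

The match spans [0:15] → 'oooooZuuuuVyyyq'.
Captured: group 1 = 'o'.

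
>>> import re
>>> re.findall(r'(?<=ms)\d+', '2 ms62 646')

The positive lookaround only admits positions where the adjacent text matches; those characters stay outside the span.
With no groups in the pattern, `findall` gives back each whole match — 1 here.

['62']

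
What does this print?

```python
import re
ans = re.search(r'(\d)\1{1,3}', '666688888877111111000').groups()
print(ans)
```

('6',)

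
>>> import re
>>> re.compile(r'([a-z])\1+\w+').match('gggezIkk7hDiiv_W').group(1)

The match spans [0:16] → 'gggezIkk7hDiiv_W'.
Captured: group 1 = 'g'.

'g'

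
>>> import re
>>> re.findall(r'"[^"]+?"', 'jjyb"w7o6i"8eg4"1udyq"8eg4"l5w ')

Walking the string: at [4:11] → '"w7o6i"'; at [15:22] → '"1udyq"'.
`findall` yields the raw match text (2 of them) because the pattern has no groups.

['"w7o6i"', '"1udyq"']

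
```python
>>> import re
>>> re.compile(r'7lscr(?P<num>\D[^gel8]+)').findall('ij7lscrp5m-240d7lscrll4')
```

['p5m-240d7']

This matches the literal '7l', then the literal 'scr'; then a non-digit, then one or more of any character except [gel8] (captured as 'num').
Walking the string: at [2:16] match '7lscrp5m-240d7', group 1 = 'p5m-240d7'.
With a single group, `findall` returns only what that group captured — 1 item.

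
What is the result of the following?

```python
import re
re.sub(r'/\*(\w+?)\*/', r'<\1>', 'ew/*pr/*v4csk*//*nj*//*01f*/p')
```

`\1` in the replacement pulls in group 1's text for each match.

'ew/*pr<v4csk><nj><01f>p'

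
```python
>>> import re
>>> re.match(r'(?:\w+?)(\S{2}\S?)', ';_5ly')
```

None

This matches one or more of a word character (lazy) (non-capturing group); then exactly 2 of a non-whitespace character, then optionally a non-whitespace character (captured).
`match` is anchored at position 0; if the pattern doesn't fit there, it returns None.
Here position 0 doesn't satisfy it, so the call returns None.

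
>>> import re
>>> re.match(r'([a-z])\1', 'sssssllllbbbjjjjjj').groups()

('s',)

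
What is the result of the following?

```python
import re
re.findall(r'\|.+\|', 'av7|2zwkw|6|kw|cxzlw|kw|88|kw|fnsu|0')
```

['|2zwkw|6|kw|cxzlw|kw|88|kw|fnsu|']

Walking the string: at [3:35] → '|2zwkw|6|kw|cxzlw|kw|88|kw|fnsu|'.
Since nothing is captured, `findall` lists the 1 matched substring directly.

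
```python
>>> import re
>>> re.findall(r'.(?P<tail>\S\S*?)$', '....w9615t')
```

The pattern matches any character; then a non-whitespace character, then zero or more of a non-whitespace character (lazy) (captured as 'tail'); then anchored at the end.
Walking the string: at [0:10] match '....w9615t', group 1 = '...w9615t'.
With a single group, `findall` returns only what that group captured — 1 item.

['...w9615t']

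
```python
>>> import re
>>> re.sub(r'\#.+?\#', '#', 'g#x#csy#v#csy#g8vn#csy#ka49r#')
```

'g#csy#csy#csy#'

Because the quantifier is non-greedy, it stops expanding at the earliest point where the rest of the pattern can succeed.
Matches: at [1:4] → '#x#'; at [7:10] → '#v#'; at [13:19] → '#g8vn#'; at [22:29] → '#ka49r#'.
`sub` substitutes '#' at each match site.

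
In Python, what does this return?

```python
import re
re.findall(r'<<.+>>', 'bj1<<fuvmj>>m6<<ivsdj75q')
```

['<<fuvmj>>']

Matches: at [3:12] → '<<fuvmj>>'.
Since nothing is captured, `findall` lists the 1 matched substring directly.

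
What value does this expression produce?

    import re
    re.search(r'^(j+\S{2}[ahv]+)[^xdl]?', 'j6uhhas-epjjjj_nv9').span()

(0, 7)

Pattern: anchored at the start of the string; then one or more of the literal 'j', then exactly 2 of a non-whitespace character, then one or more of one of [ahv] (captured); then optionally any character except [xdl].
The match spans [0:7] → 'j6uhhas'.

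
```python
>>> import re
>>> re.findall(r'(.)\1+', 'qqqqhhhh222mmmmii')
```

['q', 'h', '2', 'm', 'i']

After group 1 captures some text, `\1` only succeeds where that same text appears again.
Walking the string: at [0:4] match 'qqqq', group 1 = 'q'; at [4:8] match 'hhhh', group 1 = 'h'; at [8:11] match '222', group 1 = '2'; at [11:15] match 'mmmm', group 1 = 'm'; at [15:17] match 'ii', group 1 = 'i'.
Because there's exactly one group, `findall` drops the full match and keeps group 1 from each hit.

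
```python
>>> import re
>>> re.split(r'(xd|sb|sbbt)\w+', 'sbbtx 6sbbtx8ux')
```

['', 'sb', ' 6', 'sb', '']

Alternation isn't longest-match — the leftmost alternative that fits at this position is chosen.
With a capturing group present, the delimiter's captured portion is kept in the result list.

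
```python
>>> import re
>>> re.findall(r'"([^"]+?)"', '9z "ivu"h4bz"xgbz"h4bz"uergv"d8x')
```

Matches: at [3:8] match '"ivu"', group 1 = 'ivu'; at [12:18] match '"xgbz"', group 1 = 'xgbz'; at [22:29] match '"uergv"', group 1 = 'uergv'.
Because there's exactly one group, `findall` drops the full match and keeps group 1 from each hit.

['ivu', 'xgbz', 'uergv']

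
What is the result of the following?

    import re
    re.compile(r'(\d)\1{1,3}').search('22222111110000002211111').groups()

The match spans [0:4] → '2222'.
Captured: group 1 = '2'.

('2',)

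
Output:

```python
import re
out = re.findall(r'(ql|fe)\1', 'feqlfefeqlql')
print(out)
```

After group 1 captures some text, `\1` only succeeds where that same text appears again.
One capturing group, so `findall` returns just the captured substring from each match — 2 in all.

['fe', 'ql']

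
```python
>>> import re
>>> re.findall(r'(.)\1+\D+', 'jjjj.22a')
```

['j', '2']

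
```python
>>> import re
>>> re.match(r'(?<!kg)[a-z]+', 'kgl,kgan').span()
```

(0, 3)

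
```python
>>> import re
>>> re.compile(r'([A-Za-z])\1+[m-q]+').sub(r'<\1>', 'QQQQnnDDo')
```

'<Q><D>'

`\1` is not a pattern — it's the concrete string captured by group 1, re-applied verbatim.
Matches: at [0:6] → 'QQQQnn'; at [6:9] → 'DDo'.
Each match is replaced using the text its own group 1 captured.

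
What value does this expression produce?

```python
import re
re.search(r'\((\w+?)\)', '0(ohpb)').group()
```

'(ohpb)'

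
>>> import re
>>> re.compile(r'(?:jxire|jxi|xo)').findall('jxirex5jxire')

['jxire', 'jxire']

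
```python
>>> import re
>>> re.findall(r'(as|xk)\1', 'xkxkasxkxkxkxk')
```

['xk', 'xk', 'xk']

A backreference is literal: `\1` must see the identical characters the first group matched.
Because there's exactly one group, `findall` drops the full match and keeps group 1 from each hit.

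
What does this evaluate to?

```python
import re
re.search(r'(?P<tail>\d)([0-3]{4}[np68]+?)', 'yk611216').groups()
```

('6', '11216')

Pattern: a digit (captured as 'tail'); then exactly 4 of a character in [0-3], then one or more of one of [np68] (lazy) (captured).
`re.search` tries every starting position until one works.
The match spans [2:8] → '611216'.
Captured: group 1 = '6', group 2 = '11216'.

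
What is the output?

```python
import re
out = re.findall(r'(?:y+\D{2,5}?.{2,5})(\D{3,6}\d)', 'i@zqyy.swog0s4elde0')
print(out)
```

['elde0']

Pattern: one or more of a literal 'y', then 2 to 5 of a non-digit (lazy), then 2 to 5 of any character (non-capturing group); then 3 to 6 of a non-digit, then a digit (captured).
Walking the string: at [4:19] match 'yy.swog0s4elde0', group 1 = 'elde0'.
`findall` collects group 1 from the one match (1 total).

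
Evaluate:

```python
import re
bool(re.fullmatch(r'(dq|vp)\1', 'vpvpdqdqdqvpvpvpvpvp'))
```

False

`\1` has to match the exact text group 1 already captured.
`re.fullmatch` is like wrapping the pattern in `^…$` (in single-line mode).
Here there's no way to consume every character, so the call returns None, and `bool(None)` is False.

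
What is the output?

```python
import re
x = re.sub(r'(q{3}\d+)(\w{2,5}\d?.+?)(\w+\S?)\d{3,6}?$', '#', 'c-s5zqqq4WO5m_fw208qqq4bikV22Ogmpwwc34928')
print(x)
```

c-s5z#

The pattern matches exactly 3 of the literal 'q', then one or more of a digit (captured); then 2 to 5 of a word character, then optionally a digit, then one or more of any character (lazy) (captured); then one or more of a word character, then optionally a non-whitespace character (captured); then 3 to 6 of a digit (lazy); then anchored at the end.
Each match is replaced by '#'.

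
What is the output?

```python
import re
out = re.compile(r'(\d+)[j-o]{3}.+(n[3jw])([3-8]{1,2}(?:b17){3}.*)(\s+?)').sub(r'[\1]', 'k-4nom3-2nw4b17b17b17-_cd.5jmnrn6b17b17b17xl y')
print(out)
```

k-[4]y

Pattern: one or more of a digit (captured); then exactly 3 of a character in [j-o], then one or more of any character; then the literal 'n', then one of [3jw] (captured); then 1 to 2 of a character in [3-8], then the literal 'b17' repeated 3 times, then zero or more of any character (captured); then one or more of whitespace (lazy) (captured).
Matches: at [2:45] → '4nom3-2nw4b17b17b17-_cd.5jmnrn6b17b17b17xl '.
The replacement refers to a captured group, so each match is rewritten using its own captured text.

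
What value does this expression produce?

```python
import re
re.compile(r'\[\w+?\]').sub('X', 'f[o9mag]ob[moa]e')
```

Matches: at [1:8] → '[o9mag]'; at [10:15] → '[moa]'.
Each match is replaced by 'X'.

'fXobXe'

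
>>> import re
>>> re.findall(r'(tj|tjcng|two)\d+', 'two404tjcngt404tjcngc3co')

['two']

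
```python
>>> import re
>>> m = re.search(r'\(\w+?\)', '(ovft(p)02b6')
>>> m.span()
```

The match spans [5:8] → '(p)'.

(5, 8)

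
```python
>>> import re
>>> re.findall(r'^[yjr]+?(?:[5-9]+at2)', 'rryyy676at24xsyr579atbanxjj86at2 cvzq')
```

`findall` yields the raw match text (1 of them) because the pattern has no groups.

['rryyy676at2']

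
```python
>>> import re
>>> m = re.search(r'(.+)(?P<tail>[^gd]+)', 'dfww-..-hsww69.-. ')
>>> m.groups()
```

('dfww-..-hsww69.-.', ' ')

The pattern matches one or more of any character (captured); then one or more of any character except [gd] (captured as 'tail').
`search` walks the string left to right and returns the first match it finds.
The match spans [0:18] → 'dfww-..-hsww69.-. '.
Captured: group 1 = 'dfww-..-hsww69.-.', group 2 = ' '.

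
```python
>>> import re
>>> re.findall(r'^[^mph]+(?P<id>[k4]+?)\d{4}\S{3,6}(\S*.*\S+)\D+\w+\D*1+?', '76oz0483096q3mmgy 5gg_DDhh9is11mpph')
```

[('4', 'y 5gg_DDhh9i')]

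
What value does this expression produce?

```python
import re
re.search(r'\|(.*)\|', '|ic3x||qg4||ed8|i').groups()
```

`re.search` scans for the first position where the pattern succeeds.
The match spans [0:16] → '|ic3x||qg4||ed8|'.
Captured: group 1 = 'ic3x||qg4||ed8'.

('ic3x||qg4||ed8',)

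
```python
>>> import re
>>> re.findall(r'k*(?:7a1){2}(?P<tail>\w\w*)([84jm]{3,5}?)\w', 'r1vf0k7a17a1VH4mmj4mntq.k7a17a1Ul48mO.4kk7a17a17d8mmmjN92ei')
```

Pattern: zero or more of a literal 'k', then the literal '7a1' repeated 2 times; then a word character, then zero or more of a word character (captured as 'tail'); then 3 to 5 of one of [84jm] (lazy) (captured); then a word character.
2 groups means each result is a tuple of 2 captured strings — 3 here.

[('VH4mm', 'j4m'), ('Ul', '48m'), ('7d8m', 'mmj')]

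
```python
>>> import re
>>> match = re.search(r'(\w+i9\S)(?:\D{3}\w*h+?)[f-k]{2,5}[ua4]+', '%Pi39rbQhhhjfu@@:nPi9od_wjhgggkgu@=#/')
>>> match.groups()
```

The match spans [17:33] → 'nPi9od_wjhgggkgu'.
Captured: group 1 = 'nPi9o'.

('nPi9o',)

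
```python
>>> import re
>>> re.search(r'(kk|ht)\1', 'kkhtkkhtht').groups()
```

('ht',)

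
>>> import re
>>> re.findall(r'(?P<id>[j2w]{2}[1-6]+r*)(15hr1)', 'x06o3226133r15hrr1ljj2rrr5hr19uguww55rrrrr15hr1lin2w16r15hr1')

[('ww55rrrrr', '15hr1'), ('2w16r', '15hr1')]

The pattern matches exactly 2 of one of [j2w], then one or more of a character in [1-6], then zero or more of the literal 'r' (captured as 'id'); then the literal '15h', then the literal 'r1' (captured).
Walking the string: at [33:47] match 'ww55rrrrr15hr1', groups = ('ww55rrrrr', '15hr1'); at [50:60] match '2w16r15hr1', groups = ('2w16r', '15hr1').
Multiple groups make `findall` return tuples — one 2-tuple for each match.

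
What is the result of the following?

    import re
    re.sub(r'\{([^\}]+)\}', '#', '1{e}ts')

Matches: at [1:4] → '{e}'.
`sub` substitutes '#' at each match site.

'1#ts'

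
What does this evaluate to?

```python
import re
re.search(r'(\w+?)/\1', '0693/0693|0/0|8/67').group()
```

'0693/0693'

`\1` has to match the exact text group 1 already captured.
The match spans [0:9] → '0693/0693'.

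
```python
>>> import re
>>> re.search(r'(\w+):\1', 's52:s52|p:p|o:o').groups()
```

('s52',)

The match spans [0:7] → 's52:s52'.
Captured: group 1 = 's52'.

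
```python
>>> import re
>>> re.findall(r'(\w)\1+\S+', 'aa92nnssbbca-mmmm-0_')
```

['a']

A backreference is literal: `\1` must see the identical characters the first group matched.
Because there's exactly one group, `findall` drops the full match and keeps group 1 from the one hit.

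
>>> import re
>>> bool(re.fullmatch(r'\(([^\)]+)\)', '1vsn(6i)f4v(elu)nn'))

False

For `fullmatch`, every character of the input must be accounted for by the pattern.
Here there's no way to consume every character, so the call returns None, and `bool(None)` is False.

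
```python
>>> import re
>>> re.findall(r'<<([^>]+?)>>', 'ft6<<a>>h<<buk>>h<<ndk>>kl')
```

Walking the string: at [3:8] match '<<a>>', group 1 = 'a'; at [9:16] match '<<buk>>', group 1 = 'buk'; at [17:24] match '<<ndk>>', group 1 = 'ndk'.
One capturing group, so `findall` returns just the captured substring from each match — 3 in all.

['a', 'buk', 'ndk']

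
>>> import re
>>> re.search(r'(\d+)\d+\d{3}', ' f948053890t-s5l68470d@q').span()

Pattern: one or more of a digit (captured); then one or more of a digit, then exactly 3 of a digit.
The match spans [2:11] → '948053890'.

(2, 11)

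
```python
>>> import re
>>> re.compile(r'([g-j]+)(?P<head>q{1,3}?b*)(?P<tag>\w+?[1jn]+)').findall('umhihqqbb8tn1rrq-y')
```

The pattern matches one or more of a character in [g-j] (captured); then 1 to 3 of the literal 'q' (lazy), then zero or more of a literal 'b' (captured as 'head'); then one or more of a word character (lazy), then one or more of one of [1jn] (captured as 'tag').
Scanning left to right: at [2:13] match 'hihqqbb8tn1', groups = ('hih', 'q', 'qbb8tn1').
`findall` packs the 3 group values into a tuple for every match.

[('hih', 'q', 'qbb8tn1')]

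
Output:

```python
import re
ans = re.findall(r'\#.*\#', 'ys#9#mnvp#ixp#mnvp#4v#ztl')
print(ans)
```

['#9#mnvp#ixp#mnvp#4v#']

`findall` yields the raw match text (1 of them) because the pattern has no groups.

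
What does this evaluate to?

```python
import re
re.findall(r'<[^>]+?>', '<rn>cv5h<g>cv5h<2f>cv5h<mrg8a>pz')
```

['<rn>', '<g>', '<2f>', '<mrg8a>']

No capturing groups, so `findall` returns the 4 full match strings.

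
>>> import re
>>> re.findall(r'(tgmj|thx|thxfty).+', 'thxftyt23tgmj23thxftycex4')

['thx']

Alternation tries branches left to right and keeps the first one that lets the overall match succeed at that position.
Matches: at [0:25] match 'thxftyt23tgmj23thxftycex4', group 1 = 'thx'.
One capturing group, so `findall` returns just the captured substring from the one match — 1 in all.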